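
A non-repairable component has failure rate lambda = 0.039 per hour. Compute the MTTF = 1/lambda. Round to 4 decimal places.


lambda = 0.039
MTTF = 1 / 0.039
MTTF = 25.641

25.641


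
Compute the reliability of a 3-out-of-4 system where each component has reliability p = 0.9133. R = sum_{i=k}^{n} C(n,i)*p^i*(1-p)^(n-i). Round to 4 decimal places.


k = 3, n = 4, p = 0.9133
i=3: C(4,3)=4 * 0.9133^3 * 0.0867^1 = 0.2642
i=4: C(4,4)=1 * 0.9133^4 * 0.0867^0 = 0.6958
R = sum of terms = 0.9599

0.9599


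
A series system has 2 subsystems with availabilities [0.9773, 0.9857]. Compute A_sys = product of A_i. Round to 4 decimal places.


Subsystems: [0.9773, 0.9857]
After subsystem 1 (A=0.9773): product = 0.9773
After subsystem 2 (A=0.9857): product = 0.9633
A_sys = 0.9633

0.9633


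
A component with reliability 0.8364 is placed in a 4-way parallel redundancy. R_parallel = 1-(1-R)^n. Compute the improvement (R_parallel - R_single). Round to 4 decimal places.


R_single = 0.8364, n = 4
1 - R_single = 0.1636
(1 - R_single)^n = 0.1636^4 = 0.0007
R_parallel = 1 - 0.0007 = 0.9993
Improvement = 0.9993 - 0.8364
Improvement = 0.1629

0.1629


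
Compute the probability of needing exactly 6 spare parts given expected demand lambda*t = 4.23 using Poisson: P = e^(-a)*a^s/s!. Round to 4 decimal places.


a = 4.23, s = 6
e^(-a) = e^(-4.23) = 0.0146
a^s = 4.23^6 = 5728.517
s! = 720
P = 0.0146 * 5728.517 / 720
P = 0.1158

0.1158


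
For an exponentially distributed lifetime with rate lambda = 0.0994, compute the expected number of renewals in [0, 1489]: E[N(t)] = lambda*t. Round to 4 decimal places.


lambda = 0.0994
t = 1489
E[N(t)] = lambda * t
E[N(t)] = 0.0994 * 1489
E[N(t)] = 148.0066

148.0066


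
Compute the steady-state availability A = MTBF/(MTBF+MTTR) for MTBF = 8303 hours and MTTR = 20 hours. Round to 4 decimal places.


MTBF = 8303
MTTR = 20
MTBF + MTTR = 8323
A = 8303 / 8323
A = 0.9976

0.9976


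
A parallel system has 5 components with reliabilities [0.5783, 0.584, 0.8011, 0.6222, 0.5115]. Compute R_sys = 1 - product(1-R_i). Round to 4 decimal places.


Components: [0.5783, 0.584, 0.8011, 0.6222, 0.5115]
(1 - 0.5783) = 0.4217, running product = 0.4217
(1 - 0.584) = 0.416, running product = 0.1754
(1 - 0.8011) = 0.1989, running product = 0.0349
(1 - 0.6222) = 0.3778, running product = 0.0132
(1 - 0.5115) = 0.4885, running product = 0.0064
Product of (1-R_i) = 0.0064
R_sys = 1 - 0.0064 = 0.9936

0.9936


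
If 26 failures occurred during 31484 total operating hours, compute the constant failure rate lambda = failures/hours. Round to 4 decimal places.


failures = 26
total_hours = 31484
lambda = 26 / 31484
lambda = 0.0008

0.0008


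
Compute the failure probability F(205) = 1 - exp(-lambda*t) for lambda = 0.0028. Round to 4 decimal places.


lambda = 0.0028, t = 205
lambda * t = 0.574
exp(-0.574) = 0.5633
F(t) = 1 - 0.5633
F(t) = 0.4367

0.4367


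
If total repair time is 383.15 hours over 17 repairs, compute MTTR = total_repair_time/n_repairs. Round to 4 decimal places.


total_repair_time = 383.15
n_repairs = 17
MTTR = 383.15 / 17
MTTR = 22.5382

22.5382


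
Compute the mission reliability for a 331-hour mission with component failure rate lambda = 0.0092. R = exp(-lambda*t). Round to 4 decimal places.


lambda = 0.0092
mission_time = 331
lambda * t = 0.0092 * 331 = 3.0452
R = exp(-3.0452)
R = 0.0476

0.0476


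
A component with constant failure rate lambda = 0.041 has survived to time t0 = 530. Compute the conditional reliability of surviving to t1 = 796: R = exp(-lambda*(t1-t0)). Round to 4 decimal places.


lambda = 0.041
t0 = 530, t1 = 796
t1 - t0 = 266
lambda * (t1-t0) = 0.041 * 266 = 10.906
R = exp(-10.906)
R = 0.0

0.0


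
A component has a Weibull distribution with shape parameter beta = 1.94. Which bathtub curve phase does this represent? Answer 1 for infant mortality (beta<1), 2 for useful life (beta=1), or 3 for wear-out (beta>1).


beta = 1.94
Compare beta to 1:
beta < 1 => infant mortality (phase 1)
beta = 1 => useful life (phase 2)
beta > 1 => wear-out (phase 3)
Since beta = 1.94, this is wear-out (increasing failure rate)
Phase = 3

3


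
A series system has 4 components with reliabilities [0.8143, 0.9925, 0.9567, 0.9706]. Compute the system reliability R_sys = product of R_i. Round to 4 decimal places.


Components: [0.8143, 0.9925, 0.9567, 0.9706]
After component 1 (R=0.8143): product = 0.8143
After component 2 (R=0.9925): product = 0.8082
After component 3 (R=0.9567): product = 0.7732
After component 4 (R=0.9706): product = 0.7505
R_sys = 0.7505

0.7505


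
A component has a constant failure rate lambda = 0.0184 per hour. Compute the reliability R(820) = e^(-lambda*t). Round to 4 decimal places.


lambda = 0.0184
t = 820
lambda * t = 15.088
R(t) = e^(-15.088)
R(t) = 0.0

0.0


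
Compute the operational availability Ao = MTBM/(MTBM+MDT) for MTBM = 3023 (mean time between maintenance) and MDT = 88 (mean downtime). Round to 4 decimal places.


MTBM = 3023
MDT = 88
MTBM + MDT = 3111
Ao = 3023 / 3111
Ao = 0.9717

0.9717


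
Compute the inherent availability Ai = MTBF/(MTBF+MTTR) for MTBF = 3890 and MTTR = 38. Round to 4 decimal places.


MTBF = 3890
MTTR = 38
MTBF + MTTR = 3928
Ai = 3890 / 3928
Ai = 0.9903

0.9903


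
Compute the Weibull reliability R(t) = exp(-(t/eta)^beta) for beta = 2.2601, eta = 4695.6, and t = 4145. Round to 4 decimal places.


beta = 2.2601, eta = 4695.6, t = 4145
t/eta = 4145 / 4695.6 = 0.8827
(t/eta)^beta = 0.8827^2.2601 = 0.7544
R(t) = exp(-0.7544)
R(t) = 0.4703

0.4703


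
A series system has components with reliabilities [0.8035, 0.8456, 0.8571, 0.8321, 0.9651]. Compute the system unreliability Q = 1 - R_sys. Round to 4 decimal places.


Components: [0.8035, 0.8456, 0.8571, 0.8321, 0.9651]
After component 1: product = 0.8035
After component 2: product = 0.6794
After component 3: product = 0.5823
After component 4: product = 0.4846
After component 5: product = 0.4677
R_sys = 0.4677
Q = 1 - 0.4677 = 0.5323

0.5323


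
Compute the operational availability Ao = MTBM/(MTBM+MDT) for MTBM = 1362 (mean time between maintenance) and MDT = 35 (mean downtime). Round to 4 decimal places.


MTBM = 1362
MDT = 35
MTBM + MDT = 1397
Ao = 1362 / 1397
Ao = 0.9749

0.9749


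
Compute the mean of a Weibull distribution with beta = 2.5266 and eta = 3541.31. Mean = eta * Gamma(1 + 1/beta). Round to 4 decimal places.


beta = 2.5266, eta = 3541.31
1/beta = 0.3958
1 + 1/beta = 1.3958
Gamma(1.3958) = 0.8875
Mean = 3541.31 * 0.8875
Mean = 3142.9172

3142.9172


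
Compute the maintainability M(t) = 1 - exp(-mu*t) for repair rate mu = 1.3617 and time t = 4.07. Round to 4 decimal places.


mu = 1.3617, t = 4.07
mu * t = 1.3617 * 4.07 = 5.5421
exp(-5.5421) = 0.0039
M(t) = 1 - 0.0039
M(t) = 0.9961

0.9961


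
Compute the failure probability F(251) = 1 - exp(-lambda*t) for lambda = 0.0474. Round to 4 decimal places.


lambda = 0.0474, t = 251
lambda * t = 11.8974
exp(-11.8974) = 0.0
F(t) = 1 - 0.0
F(t) = 1.0

1.0


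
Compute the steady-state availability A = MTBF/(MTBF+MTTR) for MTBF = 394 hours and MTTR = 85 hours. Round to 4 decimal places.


MTBF = 394
MTTR = 85
MTBF + MTTR = 479
A = 394 / 479
A = 0.8225

0.8225


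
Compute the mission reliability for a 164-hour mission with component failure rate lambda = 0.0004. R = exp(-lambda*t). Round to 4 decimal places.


lambda = 0.0004
mission_time = 164
lambda * t = 0.0004 * 164 = 0.0656
R = exp(-0.0656)
R = 0.9365

0.9365


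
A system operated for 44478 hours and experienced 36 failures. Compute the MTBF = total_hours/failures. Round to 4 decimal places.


total_hours = 44478
failures = 36
MTBF = 44478 / 36
MTBF = 1235.5

1235.5


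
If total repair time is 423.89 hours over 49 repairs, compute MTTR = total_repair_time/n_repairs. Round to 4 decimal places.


total_repair_time = 423.89
n_repairs = 49
MTTR = 423.89 / 49
MTTR = 8.6508

8.6508


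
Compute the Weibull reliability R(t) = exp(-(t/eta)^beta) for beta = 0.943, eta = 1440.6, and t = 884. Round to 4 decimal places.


beta = 0.943, eta = 1440.6, t = 884
t/eta = 884 / 1440.6 = 0.6136
(t/eta)^beta = 0.6136^0.943 = 0.631
R(t) = exp(-0.631)
R(t) = 0.5321

0.5321


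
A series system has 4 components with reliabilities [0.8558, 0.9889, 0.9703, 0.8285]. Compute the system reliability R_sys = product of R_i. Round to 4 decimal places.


Components: [0.8558, 0.9889, 0.9703, 0.8285]
After component 1 (R=0.8558): product = 0.8558
After component 2 (R=0.9889): product = 0.8463
After component 3 (R=0.9703): product = 0.8212
After component 4 (R=0.8285): product = 0.6803
R_sys = 0.6803

0.6803


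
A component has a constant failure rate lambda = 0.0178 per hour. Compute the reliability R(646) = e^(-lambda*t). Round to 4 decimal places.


lambda = 0.0178
t = 646
lambda * t = 11.4988
R(t) = e^(-11.4988)
R(t) = 0.0

0.0


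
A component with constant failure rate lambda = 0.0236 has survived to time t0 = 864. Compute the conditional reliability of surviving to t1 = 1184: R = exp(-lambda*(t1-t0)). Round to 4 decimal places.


lambda = 0.0236
t0 = 864, t1 = 1184
t1 - t0 = 320
lambda * (t1-t0) = 0.0236 * 320 = 7.552
R = exp(-7.552)
R = 0.0005

0.0005


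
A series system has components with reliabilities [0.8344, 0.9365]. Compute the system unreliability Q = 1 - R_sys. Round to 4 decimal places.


Components: [0.8344, 0.9365]
After component 1: product = 0.8344
After component 2: product = 0.7814
R_sys = 0.7814
Q = 1 - 0.7814 = 0.2186

0.2186


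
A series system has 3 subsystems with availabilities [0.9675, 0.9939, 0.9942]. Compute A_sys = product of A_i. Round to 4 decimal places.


Subsystems: [0.9675, 0.9939, 0.9942]
After subsystem 1 (A=0.9675): product = 0.9675
After subsystem 2 (A=0.9939): product = 0.9616
After subsystem 3 (A=0.9942): product = 0.956
A_sys = 0.956

0.956


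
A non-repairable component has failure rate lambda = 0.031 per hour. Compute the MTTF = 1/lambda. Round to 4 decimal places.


lambda = 0.031
MTTF = 1 / 0.031
MTTF = 32.2581

32.2581


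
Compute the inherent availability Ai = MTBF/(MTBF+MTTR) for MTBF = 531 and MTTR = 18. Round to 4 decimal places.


MTBF = 531
MTTR = 18
MTBF + MTTR = 549
Ai = 531 / 549
Ai = 0.9672

0.9672


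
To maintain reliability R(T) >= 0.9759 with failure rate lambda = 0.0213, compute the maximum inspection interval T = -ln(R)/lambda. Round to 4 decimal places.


R_target = 0.9759
lambda = 0.0213
-ln(0.9759) = 0.0244
T = 0.0244 / 0.0213
T = 1.1453

1.1453


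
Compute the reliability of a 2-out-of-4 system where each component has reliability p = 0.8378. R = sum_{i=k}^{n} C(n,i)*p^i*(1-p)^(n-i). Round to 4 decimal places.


k = 2, n = 4, p = 0.8378
i=2: C(4,2)=6 * 0.8378^2 * 0.1622^2 = 0.1108
i=3: C(4,3)=4 * 0.8378^3 * 0.1622^1 = 0.3815
i=4: C(4,4)=1 * 0.8378^4 * 0.1622^0 = 0.4927
R = sum of terms = 0.985

0.985


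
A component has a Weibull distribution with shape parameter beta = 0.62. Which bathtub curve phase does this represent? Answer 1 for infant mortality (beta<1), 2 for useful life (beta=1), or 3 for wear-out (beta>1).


beta = 0.62
Compare beta to 1:
beta < 1 => infant mortality (phase 1)
beta = 1 => useful life (phase 2)
beta > 1 => wear-out (phase 3)
Since beta = 0.62, this is infant mortality (decreasing failure rate)
Phase = 1

1


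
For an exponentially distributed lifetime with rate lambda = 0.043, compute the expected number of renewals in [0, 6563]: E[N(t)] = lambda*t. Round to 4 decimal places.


lambda = 0.043
t = 6563
E[N(t)] = lambda * t
E[N(t)] = 0.043 * 6563
E[N(t)] = 282.209

282.209


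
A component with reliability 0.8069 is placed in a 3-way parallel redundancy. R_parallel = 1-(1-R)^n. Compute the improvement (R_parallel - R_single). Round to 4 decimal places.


R_single = 0.8069, n = 3
1 - R_single = 0.1931
(1 - R_single)^n = 0.1931^3 = 0.0072
R_parallel = 1 - 0.0072 = 0.9928
Improvement = 0.9928 - 0.8069
Improvement = 0.1859

0.1859


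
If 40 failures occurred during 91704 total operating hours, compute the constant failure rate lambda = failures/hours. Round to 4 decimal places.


failures = 40
total_hours = 91704
lambda = 40 / 91704
lambda = 0.0004

0.0004


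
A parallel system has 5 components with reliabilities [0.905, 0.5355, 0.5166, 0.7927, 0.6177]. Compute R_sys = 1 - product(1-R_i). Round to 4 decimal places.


Components: [0.905, 0.5355, 0.5166, 0.7927, 0.6177]
(1 - 0.905) = 0.095, running product = 0.095
(1 - 0.5355) = 0.4645, running product = 0.0441
(1 - 0.5166) = 0.4834, running product = 0.0213
(1 - 0.7927) = 0.2073, running product = 0.0044
(1 - 0.6177) = 0.3823, running product = 0.0017
Product of (1-R_i) = 0.0017
R_sys = 1 - 0.0017 = 0.9983

0.9983


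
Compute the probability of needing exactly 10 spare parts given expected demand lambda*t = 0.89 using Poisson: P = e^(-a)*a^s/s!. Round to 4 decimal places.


a = 0.89, s = 10
e^(-a) = e^(-0.89) = 0.4107
a^s = 0.89^10 = 0.3118
s! = 3628800
P = 0.4107 * 0.3118 / 3628800
P = 0.0

0.0


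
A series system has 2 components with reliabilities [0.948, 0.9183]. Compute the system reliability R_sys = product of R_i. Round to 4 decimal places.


Components: [0.948, 0.9183]
After component 1 (R=0.948): product = 0.948
After component 2 (R=0.9183): product = 0.8705
R_sys = 0.8705

0.8705


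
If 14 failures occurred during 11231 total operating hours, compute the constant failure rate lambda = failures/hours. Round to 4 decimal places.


failures = 14
total_hours = 11231
lambda = 14 / 11231
lambda = 0.0012

0.0012


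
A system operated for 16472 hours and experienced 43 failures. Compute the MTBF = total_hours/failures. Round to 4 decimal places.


total_hours = 16472
failures = 43
MTBF = 16472 / 43
MTBF = 383.0698

383.0698


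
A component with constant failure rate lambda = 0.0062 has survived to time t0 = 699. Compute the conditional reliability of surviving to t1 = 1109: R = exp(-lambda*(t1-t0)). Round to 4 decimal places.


lambda = 0.0062
t0 = 699, t1 = 1109
t1 - t0 = 410
lambda * (t1-t0) = 0.0062 * 410 = 2.542
R = exp(-2.542)
R = 0.0787

0.0787


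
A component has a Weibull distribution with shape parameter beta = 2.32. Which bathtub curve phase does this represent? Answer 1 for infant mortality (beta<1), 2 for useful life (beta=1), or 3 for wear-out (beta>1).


beta = 2.32
Compare beta to 1:
beta < 1 => infant mortality (phase 1)
beta = 1 => useful life (phase 2)
beta > 1 => wear-out (phase 3)
Since beta = 2.32, this is wear-out (increasing failure rate)
Phase = 3

3


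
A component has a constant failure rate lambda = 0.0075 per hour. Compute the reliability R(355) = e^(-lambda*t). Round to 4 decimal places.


lambda = 0.0075
t = 355
lambda * t = 2.6625
R(t) = e^(-2.6625)
R(t) = 0.0698

0.0698


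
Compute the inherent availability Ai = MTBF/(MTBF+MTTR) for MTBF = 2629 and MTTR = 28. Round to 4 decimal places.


MTBF = 2629
MTTR = 28
MTBF + MTTR = 2657
Ai = 2629 / 2657
Ai = 0.9895

0.9895


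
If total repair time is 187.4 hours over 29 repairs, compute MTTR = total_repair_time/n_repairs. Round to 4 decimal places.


total_repair_time = 187.4
n_repairs = 29
MTTR = 187.4 / 29
MTTR = 6.4621

6.4621


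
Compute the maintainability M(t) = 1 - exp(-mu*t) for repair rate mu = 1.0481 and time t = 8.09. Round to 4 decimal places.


mu = 1.0481, t = 8.09
mu * t = 1.0481 * 8.09 = 8.4791
exp(-8.4791) = 0.0002
M(t) = 1 - 0.0002
M(t) = 0.9998

0.9998


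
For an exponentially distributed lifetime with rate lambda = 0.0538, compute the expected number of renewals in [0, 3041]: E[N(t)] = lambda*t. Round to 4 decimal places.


lambda = 0.0538
t = 3041
E[N(t)] = lambda * t
E[N(t)] = 0.0538 * 3041
E[N(t)] = 163.6058

163.6058


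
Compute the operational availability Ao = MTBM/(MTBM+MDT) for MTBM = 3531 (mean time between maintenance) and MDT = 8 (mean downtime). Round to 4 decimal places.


MTBM = 3531
MDT = 8
MTBM + MDT = 3539
Ao = 3531 / 3539
Ao = 0.9977

0.9977


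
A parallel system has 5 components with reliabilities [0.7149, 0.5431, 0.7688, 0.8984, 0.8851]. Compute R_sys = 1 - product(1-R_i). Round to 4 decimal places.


Components: [0.7149, 0.5431, 0.7688, 0.8984, 0.8851]
(1 - 0.7149) = 0.2851, running product = 0.2851
(1 - 0.5431) = 0.4569, running product = 0.1303
(1 - 0.7688) = 0.2312, running product = 0.0301
(1 - 0.8984) = 0.1016, running product = 0.0031
(1 - 0.8851) = 0.1149, running product = 0.0004
Product of (1-R_i) = 0.0004
R_sys = 1 - 0.0004 = 0.9996

0.9996


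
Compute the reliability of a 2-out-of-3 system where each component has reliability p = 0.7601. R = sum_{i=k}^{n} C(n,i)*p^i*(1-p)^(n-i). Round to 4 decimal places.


k = 2, n = 3, p = 0.7601
i=2: C(3,2)=3 * 0.7601^2 * 0.2399^1 = 0.4158
i=3: C(3,3)=1 * 0.7601^3 * 0.2399^0 = 0.4391
R = sum of terms = 0.855

0.855


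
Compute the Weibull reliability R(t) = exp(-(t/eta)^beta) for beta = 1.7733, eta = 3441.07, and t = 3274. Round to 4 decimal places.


beta = 1.7733, eta = 3441.07, t = 3274
t/eta = 3274 / 3441.07 = 0.9514
(t/eta)^beta = 0.9514^1.7733 = 0.9155
R(t) = exp(-0.9155)
R(t) = 0.4003

0.4003


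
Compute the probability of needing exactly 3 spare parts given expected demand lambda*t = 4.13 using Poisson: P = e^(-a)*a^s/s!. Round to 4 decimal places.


a = 4.13, s = 3
e^(-a) = e^(-4.13) = 0.0161
a^s = 4.13^3 = 70.445
s! = 6
P = 0.0161 * 70.445 / 6
P = 0.1888

0.1888


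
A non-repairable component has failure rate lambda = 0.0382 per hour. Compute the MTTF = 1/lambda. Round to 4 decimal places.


lambda = 0.0382
MTTF = 1 / 0.0382
MTTF = 26.178

26.178


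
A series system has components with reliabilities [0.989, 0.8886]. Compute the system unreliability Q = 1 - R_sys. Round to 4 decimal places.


Components: [0.989, 0.8886]
After component 1: product = 0.989
After component 2: product = 0.8788
R_sys = 0.8788
Q = 1 - 0.8788 = 0.1212

0.1212


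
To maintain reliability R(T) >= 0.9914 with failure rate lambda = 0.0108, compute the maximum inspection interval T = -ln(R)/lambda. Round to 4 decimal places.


R_target = 0.9914
lambda = 0.0108
-ln(0.9914) = 0.0086
T = 0.0086 / 0.0108
T = 0.7997

0.7997


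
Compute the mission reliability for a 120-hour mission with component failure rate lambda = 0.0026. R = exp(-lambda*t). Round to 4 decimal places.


lambda = 0.0026
mission_time = 120
lambda * t = 0.0026 * 120 = 0.312
R = exp(-0.312)
R = 0.732

0.732


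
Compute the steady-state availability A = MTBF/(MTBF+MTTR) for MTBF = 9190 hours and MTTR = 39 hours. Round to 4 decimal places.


MTBF = 9190
MTTR = 39
MTBF + MTTR = 9229
A = 9190 / 9229
A = 0.9958

0.9958


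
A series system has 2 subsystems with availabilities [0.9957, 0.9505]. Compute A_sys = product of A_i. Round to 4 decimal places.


Subsystems: [0.9957, 0.9505]
After subsystem 1 (A=0.9957): product = 0.9957
After subsystem 2 (A=0.9505): product = 0.9464
A_sys = 0.9464

0.9464


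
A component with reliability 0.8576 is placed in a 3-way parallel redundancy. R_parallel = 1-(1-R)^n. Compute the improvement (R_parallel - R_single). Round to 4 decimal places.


R_single = 0.8576, n = 3
1 - R_single = 0.1424
(1 - R_single)^n = 0.1424^3 = 0.0029
R_parallel = 1 - 0.0029 = 0.9971
Improvement = 0.9971 - 0.8576
Improvement = 0.1395

0.1395


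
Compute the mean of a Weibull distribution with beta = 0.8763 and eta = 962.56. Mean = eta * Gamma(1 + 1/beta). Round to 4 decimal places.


beta = 0.8763, eta = 962.56
1/beta = 1.1412
1 + 1/beta = 2.1412
Gamma(2.1412) = 1.0681
Mean = 962.56 * 1.0681
Mean = 1028.1552

1028.1552


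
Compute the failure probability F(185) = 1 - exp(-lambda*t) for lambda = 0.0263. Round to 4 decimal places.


lambda = 0.0263, t = 185
lambda * t = 4.8655
exp(-4.8655) = 0.0077
F(t) = 1 - 0.0077
F(t) = 0.9923

0.9923


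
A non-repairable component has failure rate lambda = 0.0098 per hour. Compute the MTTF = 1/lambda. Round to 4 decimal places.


lambda = 0.0098
MTTF = 1 / 0.0098
MTTF = 102.0408

102.0408


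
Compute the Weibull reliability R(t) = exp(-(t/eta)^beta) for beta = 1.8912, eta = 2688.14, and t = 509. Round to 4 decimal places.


beta = 1.8912, eta = 2688.14, t = 509
t/eta = 509 / 2688.14 = 0.1894
(t/eta)^beta = 0.1894^1.8912 = 0.043
R(t) = exp(-0.043)
R(t) = 0.9579

0.9579


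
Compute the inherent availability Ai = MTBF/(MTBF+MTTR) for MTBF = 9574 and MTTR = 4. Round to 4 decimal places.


MTBF = 9574
MTTR = 4
MTBF + MTTR = 9578
Ai = 9574 / 9578
Ai = 0.9996

0.9996


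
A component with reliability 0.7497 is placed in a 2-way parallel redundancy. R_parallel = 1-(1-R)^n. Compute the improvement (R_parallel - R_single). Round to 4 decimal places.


R_single = 0.7497, n = 2
1 - R_single = 0.2503
(1 - R_single)^n = 0.2503^2 = 0.0627
R_parallel = 1 - 0.0627 = 0.9373
Improvement = 0.9373 - 0.7497
Improvement = 0.1876

0.1876


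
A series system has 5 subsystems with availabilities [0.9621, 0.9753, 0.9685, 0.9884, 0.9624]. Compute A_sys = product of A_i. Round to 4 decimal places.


Subsystems: [0.9621, 0.9753, 0.9685, 0.9884, 0.9624]
After subsystem 1 (A=0.9621): product = 0.9621
After subsystem 2 (A=0.9753): product = 0.9383
After subsystem 3 (A=0.9685): product = 0.9088
After subsystem 4 (A=0.9884): product = 0.8982
After subsystem 5 (A=0.9624): product = 0.8645
A_sys = 0.8645

0.8645


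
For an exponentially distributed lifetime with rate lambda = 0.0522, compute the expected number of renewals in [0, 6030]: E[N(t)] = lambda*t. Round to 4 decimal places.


lambda = 0.0522
t = 6030
E[N(t)] = lambda * t
E[N(t)] = 0.0522 * 6030
E[N(t)] = 314.766

314.766


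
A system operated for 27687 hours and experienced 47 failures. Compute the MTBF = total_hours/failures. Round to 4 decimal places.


total_hours = 27687
failures = 47
MTBF = 27687 / 47
MTBF = 589.0851

589.0851


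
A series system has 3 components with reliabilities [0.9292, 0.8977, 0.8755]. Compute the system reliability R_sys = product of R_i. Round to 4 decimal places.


Components: [0.9292, 0.8977, 0.8755]
After component 1 (R=0.9292): product = 0.9292
After component 2 (R=0.8977): product = 0.8341
After component 3 (R=0.8755): product = 0.7303
R_sys = 0.7303

0.7303


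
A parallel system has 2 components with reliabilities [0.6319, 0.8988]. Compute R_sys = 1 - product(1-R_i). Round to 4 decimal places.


Components: [0.6319, 0.8988]
(1 - 0.6319) = 0.3681, running product = 0.3681
(1 - 0.8988) = 0.1012, running product = 0.0373
Product of (1-R_i) = 0.0373
R_sys = 1 - 0.0373 = 0.9627

0.9627


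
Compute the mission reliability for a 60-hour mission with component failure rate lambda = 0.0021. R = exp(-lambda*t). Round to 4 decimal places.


lambda = 0.0021
mission_time = 60
lambda * t = 0.0021 * 60 = 0.126
R = exp(-0.126)
R = 0.8816

0.8816


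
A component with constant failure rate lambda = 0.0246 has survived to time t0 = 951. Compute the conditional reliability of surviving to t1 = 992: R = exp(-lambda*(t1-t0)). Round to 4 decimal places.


lambda = 0.0246
t0 = 951, t1 = 992
t1 - t0 = 41
lambda * (t1-t0) = 0.0246 * 41 = 1.0086
R = exp(-1.0086)
R = 0.3647

0.3647


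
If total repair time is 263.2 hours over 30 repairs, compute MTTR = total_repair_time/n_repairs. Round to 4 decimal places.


total_repair_time = 263.2
n_repairs = 30
MTTR = 263.2 / 30
MTTR = 8.7733

8.7733


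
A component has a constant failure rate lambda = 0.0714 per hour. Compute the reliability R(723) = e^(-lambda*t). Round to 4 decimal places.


lambda = 0.0714
t = 723
lambda * t = 51.6222
R(t) = e^(-51.6222)
R(t) = 0.0

0.0


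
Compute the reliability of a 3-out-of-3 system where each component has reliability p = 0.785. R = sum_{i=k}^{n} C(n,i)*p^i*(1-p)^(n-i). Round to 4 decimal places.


k = 3, n = 3, p = 0.785
i=3: C(3,3)=1 * 0.785^3 * 0.215^0 = 0.4837
R = sum of terms = 0.4837

0.4837


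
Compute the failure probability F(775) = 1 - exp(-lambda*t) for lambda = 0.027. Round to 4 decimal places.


lambda = 0.027, t = 775
lambda * t = 20.925
exp(-20.925) = 0.0
F(t) = 1 - 0.0
F(t) = 1.0

1.0


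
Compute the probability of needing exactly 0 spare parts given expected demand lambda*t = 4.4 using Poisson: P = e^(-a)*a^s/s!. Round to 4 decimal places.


a = 4.4, s = 0
e^(-a) = e^(-4.4) = 0.0123
a^s = 4.4^0 = 1.0
s! = 1
P = 0.0123 * 1.0 / 1
P = 0.0123

0.0123


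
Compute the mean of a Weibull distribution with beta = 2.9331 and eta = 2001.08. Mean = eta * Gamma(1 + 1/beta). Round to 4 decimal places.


beta = 2.9331, eta = 2001.08
1/beta = 0.3409
1 + 1/beta = 1.3409
Gamma(1.3409) = 0.8921
Mean = 2001.08 * 0.8921
Mean = 1785.1869

1785.1869


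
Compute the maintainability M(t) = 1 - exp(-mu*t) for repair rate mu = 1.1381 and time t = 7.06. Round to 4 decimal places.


mu = 1.1381, t = 7.06
mu * t = 1.1381 * 7.06 = 8.035
exp(-8.035) = 0.0003
M(t) = 1 - 0.0003
M(t) = 0.9997

0.9997


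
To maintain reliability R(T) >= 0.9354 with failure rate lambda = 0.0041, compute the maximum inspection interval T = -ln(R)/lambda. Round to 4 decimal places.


R_target = 0.9354
lambda = 0.0041
-ln(0.9354) = 0.0668
T = 0.0668 / 0.0041
T = 16.2881

16.2881


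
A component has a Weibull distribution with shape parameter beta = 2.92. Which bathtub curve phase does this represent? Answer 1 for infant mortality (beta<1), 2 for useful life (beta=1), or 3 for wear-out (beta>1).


beta = 2.92
Compare beta to 1:
beta < 1 => infant mortality (phase 1)
beta = 1 => useful life (phase 2)
beta > 1 => wear-out (phase 3)
Since beta = 2.92, this is wear-out (increasing failure rate)
Phase = 3

3


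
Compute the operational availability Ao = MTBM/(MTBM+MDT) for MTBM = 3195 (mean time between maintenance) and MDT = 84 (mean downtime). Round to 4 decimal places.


MTBM = 3195
MDT = 84
MTBM + MDT = 3279
Ao = 3195 / 3279
Ao = 0.9744

0.9744


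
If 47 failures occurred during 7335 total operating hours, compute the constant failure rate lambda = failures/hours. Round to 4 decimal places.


failures = 47
total_hours = 7335
lambda = 47 / 7335
lambda = 0.0064

0.0064


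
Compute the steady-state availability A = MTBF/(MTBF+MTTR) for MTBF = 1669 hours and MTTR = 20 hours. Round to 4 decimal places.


MTBF = 1669
MTTR = 20
MTBF + MTTR = 1689
A = 1669 / 1689
A = 0.9882

0.9882


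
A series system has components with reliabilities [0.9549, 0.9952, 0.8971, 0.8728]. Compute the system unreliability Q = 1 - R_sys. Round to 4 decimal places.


Components: [0.9549, 0.9952, 0.8971, 0.8728]
After component 1: product = 0.9549
After component 2: product = 0.9503
After component 3: product = 0.8525
After component 4: product = 0.7441
R_sys = 0.7441
Q = 1 - 0.7441 = 0.2559

0.2559


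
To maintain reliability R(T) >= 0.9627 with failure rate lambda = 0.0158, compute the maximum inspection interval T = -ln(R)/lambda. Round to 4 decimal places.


R_target = 0.9627
lambda = 0.0158
-ln(0.9627) = 0.038
T = 0.038 / 0.0158
T = 2.4059

2.4059


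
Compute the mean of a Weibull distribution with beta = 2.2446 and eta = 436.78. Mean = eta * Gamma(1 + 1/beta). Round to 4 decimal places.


beta = 2.2446, eta = 436.78
1/beta = 0.4455
1 + 1/beta = 1.4455
Gamma(1.4455) = 0.8857
Mean = 436.78 * 0.8857
Mean = 386.8626

386.8626


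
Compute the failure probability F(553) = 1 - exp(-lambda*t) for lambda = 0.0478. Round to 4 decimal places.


lambda = 0.0478, t = 553
lambda * t = 26.4334
exp(-26.4334) = 0.0
F(t) = 1 - 0.0
F(t) = 1.0

1.0


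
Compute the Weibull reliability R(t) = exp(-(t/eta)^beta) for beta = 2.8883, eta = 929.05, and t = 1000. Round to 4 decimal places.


beta = 2.8883, eta = 929.05, t = 1000
t/eta = 1000 / 929.05 = 1.0764
(t/eta)^beta = 1.0764^2.8883 = 1.2368
R(t) = exp(-1.2368)
R(t) = 0.2903

0.2903


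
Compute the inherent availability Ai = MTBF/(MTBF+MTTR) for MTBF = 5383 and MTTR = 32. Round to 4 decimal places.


MTBF = 5383
MTTR = 32
MTBF + MTTR = 5415
Ai = 5383 / 5415
Ai = 0.9941

0.9941


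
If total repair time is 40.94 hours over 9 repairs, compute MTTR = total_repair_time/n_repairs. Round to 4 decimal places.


total_repair_time = 40.94
n_repairs = 9
MTTR = 40.94 / 9
MTTR = 4.5489

4.5489


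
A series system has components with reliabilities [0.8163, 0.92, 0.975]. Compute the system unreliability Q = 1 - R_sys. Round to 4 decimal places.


Components: [0.8163, 0.92, 0.975]
After component 1: product = 0.8163
After component 2: product = 0.751
After component 3: product = 0.7322
R_sys = 0.7322
Q = 1 - 0.7322 = 0.2678

0.2678


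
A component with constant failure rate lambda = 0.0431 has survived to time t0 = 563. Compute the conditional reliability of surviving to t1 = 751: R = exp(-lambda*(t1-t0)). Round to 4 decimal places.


lambda = 0.0431
t0 = 563, t1 = 751
t1 - t0 = 188
lambda * (t1-t0) = 0.0431 * 188 = 8.1028
R = exp(-8.1028)
R = 0.0003

0.0003


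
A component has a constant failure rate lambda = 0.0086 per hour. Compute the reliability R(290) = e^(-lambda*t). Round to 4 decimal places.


lambda = 0.0086
t = 290
lambda * t = 2.494
R(t) = e^(-2.494)
R(t) = 0.0826

0.0826


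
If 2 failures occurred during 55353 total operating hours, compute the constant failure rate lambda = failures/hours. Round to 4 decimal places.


failures = 2
total_hours = 55353
lambda = 2 / 55353
lambda = 0.0

0.0


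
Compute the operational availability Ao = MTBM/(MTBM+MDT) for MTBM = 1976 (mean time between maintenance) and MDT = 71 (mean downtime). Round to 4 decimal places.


MTBM = 1976
MDT = 71
MTBM + MDT = 2047
Ao = 1976 / 2047
Ao = 0.9653

0.9653


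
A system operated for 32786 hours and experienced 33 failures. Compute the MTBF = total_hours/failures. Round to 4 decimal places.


total_hours = 32786
failures = 33
MTBF = 32786 / 33
MTBF = 993.5152

993.5152


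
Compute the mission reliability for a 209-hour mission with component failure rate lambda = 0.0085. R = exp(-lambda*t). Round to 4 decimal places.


lambda = 0.0085
mission_time = 209
lambda * t = 0.0085 * 209 = 1.7765
R = exp(-1.7765)
R = 0.1692

0.1692


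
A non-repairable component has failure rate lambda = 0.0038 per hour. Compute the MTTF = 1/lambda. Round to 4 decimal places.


lambda = 0.0038
MTTF = 1 / 0.0038
MTTF = 263.1579

263.1579


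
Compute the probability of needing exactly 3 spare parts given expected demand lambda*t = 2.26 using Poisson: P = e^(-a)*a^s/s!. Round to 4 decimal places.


a = 2.26, s = 3
e^(-a) = e^(-2.26) = 0.1044
a^s = 2.26^3 = 11.5432
s! = 6
P = 0.1044 * 11.5432 / 6
P = 0.2008

0.2008


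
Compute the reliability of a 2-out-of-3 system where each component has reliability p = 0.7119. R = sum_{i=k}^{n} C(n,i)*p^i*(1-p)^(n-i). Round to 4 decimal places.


k = 2, n = 3, p = 0.7119
i=2: C(3,2)=3 * 0.7119^2 * 0.2881^1 = 0.438
i=3: C(3,3)=1 * 0.7119^3 * 0.2881^0 = 0.3608
R = sum of terms = 0.7988

0.7988


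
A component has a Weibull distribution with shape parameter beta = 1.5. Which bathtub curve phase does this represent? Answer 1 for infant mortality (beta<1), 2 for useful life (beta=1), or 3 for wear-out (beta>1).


beta = 1.5
Compare beta to 1:
beta < 1 => infant mortality (phase 1)
beta = 1 => useful life (phase 2)
beta > 1 => wear-out (phase 3)
Since beta = 1.5, this is wear-out (increasing failure rate)
Phase = 3

3


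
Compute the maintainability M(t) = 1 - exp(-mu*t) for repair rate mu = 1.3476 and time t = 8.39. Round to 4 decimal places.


mu = 1.3476, t = 8.39
mu * t = 1.3476 * 8.39 = 11.3064
exp(-11.3064) = 0.0
M(t) = 1 - 0.0
M(t) = 1.0

1.0


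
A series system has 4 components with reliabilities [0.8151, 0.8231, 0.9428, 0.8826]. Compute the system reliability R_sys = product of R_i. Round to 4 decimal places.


Components: [0.8151, 0.8231, 0.9428, 0.8826]
After component 1 (R=0.8151): product = 0.8151
After component 2 (R=0.8231): product = 0.6709
After component 3 (R=0.9428): product = 0.6325
After component 4 (R=0.8826): product = 0.5583
R_sys = 0.5583

0.5583


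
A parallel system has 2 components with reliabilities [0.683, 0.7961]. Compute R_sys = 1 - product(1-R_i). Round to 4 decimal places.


Components: [0.683, 0.7961]
(1 - 0.683) = 0.317, running product = 0.317
(1 - 0.7961) = 0.2039, running product = 0.0646
Product of (1-R_i) = 0.0646
R_sys = 1 - 0.0646 = 0.9354

0.9354


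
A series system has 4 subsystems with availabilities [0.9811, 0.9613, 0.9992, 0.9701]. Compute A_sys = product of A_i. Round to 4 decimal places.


Subsystems: [0.9811, 0.9613, 0.9992, 0.9701]
After subsystem 1 (A=0.9811): product = 0.9811
After subsystem 2 (A=0.9613): product = 0.9431
After subsystem 3 (A=0.9992): product = 0.9424
After subsystem 4 (A=0.9701): product = 0.9142
A_sys = 0.9142

0.9142


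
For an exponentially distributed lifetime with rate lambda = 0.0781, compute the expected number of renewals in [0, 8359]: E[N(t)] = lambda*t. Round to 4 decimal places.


lambda = 0.0781
t = 8359
E[N(t)] = lambda * t
E[N(t)] = 0.0781 * 8359
E[N(t)] = 652.8379

652.8379


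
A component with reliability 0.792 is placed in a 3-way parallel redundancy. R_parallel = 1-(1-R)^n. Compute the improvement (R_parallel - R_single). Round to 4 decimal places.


R_single = 0.792, n = 3
1 - R_single = 0.208
(1 - R_single)^n = 0.208^3 = 0.009
R_parallel = 1 - 0.009 = 0.991
Improvement = 0.991 - 0.792
Improvement = 0.199

0.199


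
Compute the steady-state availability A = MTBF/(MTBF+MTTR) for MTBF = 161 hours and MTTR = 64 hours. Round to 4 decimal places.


MTBF = 161
MTTR = 64
MTBF + MTTR = 225
A = 161 / 225
A = 0.7156

0.7156


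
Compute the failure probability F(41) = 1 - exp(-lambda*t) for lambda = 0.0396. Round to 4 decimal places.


lambda = 0.0396, t = 41
lambda * t = 1.6236
exp(-1.6236) = 0.1972
F(t) = 1 - 0.1972
F(t) = 0.8028

0.8028


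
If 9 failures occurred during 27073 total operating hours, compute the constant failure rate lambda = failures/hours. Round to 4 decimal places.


failures = 9
total_hours = 27073
lambda = 9 / 27073
lambda = 0.0003

0.0003


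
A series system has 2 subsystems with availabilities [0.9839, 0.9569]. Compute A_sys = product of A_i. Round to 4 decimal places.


Subsystems: [0.9839, 0.9569]
After subsystem 1 (A=0.9839): product = 0.9839
After subsystem 2 (A=0.9569): product = 0.9415
A_sys = 0.9415

0.9415


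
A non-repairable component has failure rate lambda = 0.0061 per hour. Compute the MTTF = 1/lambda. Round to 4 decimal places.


lambda = 0.0061
MTTF = 1 / 0.0061
MTTF = 163.9344

163.9344


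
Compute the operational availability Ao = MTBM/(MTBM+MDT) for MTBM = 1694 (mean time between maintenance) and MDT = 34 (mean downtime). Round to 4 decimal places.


MTBM = 1694
MDT = 34
MTBM + MDT = 1728
Ao = 1694 / 1728
Ao = 0.9803

0.9803


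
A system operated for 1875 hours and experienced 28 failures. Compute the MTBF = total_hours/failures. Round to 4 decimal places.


total_hours = 1875
failures = 28
MTBF = 1875 / 28
MTBF = 66.9643

66.9643


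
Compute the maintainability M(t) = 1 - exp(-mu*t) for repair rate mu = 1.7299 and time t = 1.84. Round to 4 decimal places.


mu = 1.7299, t = 1.84
mu * t = 1.7299 * 1.84 = 3.183
exp(-3.183) = 0.0415
M(t) = 1 - 0.0415
M(t) = 0.9585

0.9585


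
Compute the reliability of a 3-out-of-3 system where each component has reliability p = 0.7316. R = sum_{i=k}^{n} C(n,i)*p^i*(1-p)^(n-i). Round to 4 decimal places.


k = 3, n = 3, p = 0.7316
i=3: C(3,3)=1 * 0.7316^3 * 0.2684^0 = 0.3916
R = sum of terms = 0.3916

0.3916


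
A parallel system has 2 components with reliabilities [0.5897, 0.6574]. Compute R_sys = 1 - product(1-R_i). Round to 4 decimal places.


Components: [0.5897, 0.6574]
(1 - 0.5897) = 0.4103, running product = 0.4103
(1 - 0.6574) = 0.3426, running product = 0.1406
Product of (1-R_i) = 0.1406
R_sys = 1 - 0.1406 = 0.8594

0.8594


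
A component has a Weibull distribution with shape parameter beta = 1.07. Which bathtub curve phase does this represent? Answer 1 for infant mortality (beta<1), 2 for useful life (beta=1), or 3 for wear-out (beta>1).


beta = 1.07
Compare beta to 1:
beta < 1 => infant mortality (phase 1)
beta = 1 => useful life (phase 2)
beta > 1 => wear-out (phase 3)
Since beta = 1.07, this is wear-out (increasing failure rate)
Phase = 3

3


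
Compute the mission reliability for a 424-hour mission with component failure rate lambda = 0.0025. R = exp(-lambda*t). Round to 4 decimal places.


lambda = 0.0025
mission_time = 424
lambda * t = 0.0025 * 424 = 1.06
R = exp(-1.06)
R = 0.3465

0.3465


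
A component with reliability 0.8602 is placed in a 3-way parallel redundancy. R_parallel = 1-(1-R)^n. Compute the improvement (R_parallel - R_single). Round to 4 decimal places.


R_single = 0.8602, n = 3
1 - R_single = 0.1398
(1 - R_single)^n = 0.1398^3 = 0.0027
R_parallel = 1 - 0.0027 = 0.9973
Improvement = 0.9973 - 0.8602
Improvement = 0.1371

0.1371


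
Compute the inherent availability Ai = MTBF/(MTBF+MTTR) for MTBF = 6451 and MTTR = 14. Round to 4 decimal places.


MTBF = 6451
MTTR = 14
MTBF + MTTR = 6465
Ai = 6451 / 6465
Ai = 0.9978

0.9978


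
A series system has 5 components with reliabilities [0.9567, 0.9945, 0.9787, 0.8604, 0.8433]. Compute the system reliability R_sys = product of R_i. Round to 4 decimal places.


Components: [0.9567, 0.9945, 0.9787, 0.8604, 0.8433]
After component 1 (R=0.9567): product = 0.9567
After component 2 (R=0.9945): product = 0.9514
After component 3 (R=0.9787): product = 0.9312
After component 4 (R=0.8604): product = 0.8012
After component 5 (R=0.8433): product = 0.6756
R_sys = 0.6756

0.6756


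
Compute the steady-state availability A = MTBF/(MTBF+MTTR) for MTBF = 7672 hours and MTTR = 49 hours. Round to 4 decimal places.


MTBF = 7672
MTTR = 49
MTBF + MTTR = 7721
A = 7672 / 7721
A = 0.9937

0.9937


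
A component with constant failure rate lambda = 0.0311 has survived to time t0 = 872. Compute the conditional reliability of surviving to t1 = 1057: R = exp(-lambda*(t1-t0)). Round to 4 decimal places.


lambda = 0.0311
t0 = 872, t1 = 1057
t1 - t0 = 185
lambda * (t1-t0) = 0.0311 * 185 = 5.7535
R = exp(-5.7535)
R = 0.0032

0.0032


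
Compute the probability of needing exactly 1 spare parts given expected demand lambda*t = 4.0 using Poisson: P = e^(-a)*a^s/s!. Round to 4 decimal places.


a = 4.0, s = 1
e^(-a) = e^(-4.0) = 0.0183
a^s = 4.0^1 = 4.0
s! = 1
P = 0.0183 * 4.0 / 1
P = 0.0733

0.0733


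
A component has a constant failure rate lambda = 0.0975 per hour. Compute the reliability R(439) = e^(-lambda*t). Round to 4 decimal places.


lambda = 0.0975
t = 439
lambda * t = 42.8025
R(t) = e^(-42.8025)
R(t) = 0.0

0.0


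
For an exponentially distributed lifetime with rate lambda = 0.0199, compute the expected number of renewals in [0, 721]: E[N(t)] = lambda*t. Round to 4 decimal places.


lambda = 0.0199
t = 721
E[N(t)] = lambda * t
E[N(t)] = 0.0199 * 721
E[N(t)] = 14.3479

14.3479


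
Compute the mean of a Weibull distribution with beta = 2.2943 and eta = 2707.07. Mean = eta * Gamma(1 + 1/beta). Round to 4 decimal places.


beta = 2.2943, eta = 2707.07
1/beta = 0.4359
1 + 1/beta = 1.4359
Gamma(1.4359) = 0.8859
Mean = 2707.07 * 0.8859
Mean = 2398.1664

2398.1664


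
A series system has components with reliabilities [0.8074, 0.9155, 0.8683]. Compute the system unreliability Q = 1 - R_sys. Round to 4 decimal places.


Components: [0.8074, 0.9155, 0.8683]
After component 1: product = 0.8074
After component 2: product = 0.7392
After component 3: product = 0.6418
R_sys = 0.6418
Q = 1 - 0.6418 = 0.3582

0.3582


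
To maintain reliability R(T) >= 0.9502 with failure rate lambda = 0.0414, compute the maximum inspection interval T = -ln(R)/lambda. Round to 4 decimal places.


R_target = 0.9502
lambda = 0.0414
-ln(0.9502) = 0.0511
T = 0.0511 / 0.0414
T = 1.2339

1.2339
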